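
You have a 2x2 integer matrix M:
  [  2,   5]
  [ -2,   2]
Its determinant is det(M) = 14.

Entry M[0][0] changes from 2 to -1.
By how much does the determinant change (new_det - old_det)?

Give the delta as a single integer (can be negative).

Answer: -6

Derivation:
Cofactor C_00 = 2
Entry delta = -1 - 2 = -3
Det delta = entry_delta * cofactor = -3 * 2 = -6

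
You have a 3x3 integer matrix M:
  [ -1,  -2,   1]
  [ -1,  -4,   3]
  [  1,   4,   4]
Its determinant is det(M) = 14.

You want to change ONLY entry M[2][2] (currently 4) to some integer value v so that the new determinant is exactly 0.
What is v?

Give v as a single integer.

det is linear in entry M[2][2]: det = old_det + (v - 4) * C_22
Cofactor C_22 = 2
Want det = 0: 14 + (v - 4) * 2 = 0
  (v - 4) = -14 / 2 = -7
  v = 4 + (-7) = -3

Answer: -3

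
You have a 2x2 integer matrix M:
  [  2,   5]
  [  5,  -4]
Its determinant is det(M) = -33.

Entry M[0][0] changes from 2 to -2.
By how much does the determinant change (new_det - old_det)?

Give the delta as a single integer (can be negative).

Answer: 16

Derivation:
Cofactor C_00 = -4
Entry delta = -2 - 2 = -4
Det delta = entry_delta * cofactor = -4 * -4 = 16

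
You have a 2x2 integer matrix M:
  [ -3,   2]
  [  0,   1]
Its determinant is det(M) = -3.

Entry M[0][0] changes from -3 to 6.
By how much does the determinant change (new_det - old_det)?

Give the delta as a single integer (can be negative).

Cofactor C_00 = 1
Entry delta = 6 - -3 = 9
Det delta = entry_delta * cofactor = 9 * 1 = 9

Answer: 9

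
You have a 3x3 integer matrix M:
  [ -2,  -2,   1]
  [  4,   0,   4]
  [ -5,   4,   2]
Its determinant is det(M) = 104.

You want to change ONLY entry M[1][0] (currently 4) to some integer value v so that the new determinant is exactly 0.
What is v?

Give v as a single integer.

Answer: -9

Derivation:
det is linear in entry M[1][0]: det = old_det + (v - 4) * C_10
Cofactor C_10 = 8
Want det = 0: 104 + (v - 4) * 8 = 0
  (v - 4) = -104 / 8 = -13
  v = 4 + (-13) = -9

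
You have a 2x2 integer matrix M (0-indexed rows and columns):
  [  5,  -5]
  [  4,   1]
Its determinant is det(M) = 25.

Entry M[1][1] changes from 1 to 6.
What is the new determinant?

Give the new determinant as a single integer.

Answer: 50

Derivation:
det is linear in row 1: changing M[1][1] by delta changes det by delta * cofactor(1,1).
Cofactor C_11 = (-1)^(1+1) * minor(1,1) = 5
Entry delta = 6 - 1 = 5
Det delta = 5 * 5 = 25
New det = 25 + 25 = 50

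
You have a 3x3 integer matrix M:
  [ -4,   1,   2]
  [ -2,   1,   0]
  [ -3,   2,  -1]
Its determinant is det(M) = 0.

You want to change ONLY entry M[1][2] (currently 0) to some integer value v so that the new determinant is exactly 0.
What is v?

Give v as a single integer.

det is linear in entry M[1][2]: det = old_det + (v - 0) * C_12
Cofactor C_12 = 5
Want det = 0: 0 + (v - 0) * 5 = 0
  (v - 0) = 0 / 5 = 0
  v = 0 + (0) = 0

Answer: 0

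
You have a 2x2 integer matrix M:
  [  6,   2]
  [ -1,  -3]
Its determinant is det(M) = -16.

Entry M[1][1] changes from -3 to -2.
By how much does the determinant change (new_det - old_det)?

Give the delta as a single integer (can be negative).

Cofactor C_11 = 6
Entry delta = -2 - -3 = 1
Det delta = entry_delta * cofactor = 1 * 6 = 6

Answer: 6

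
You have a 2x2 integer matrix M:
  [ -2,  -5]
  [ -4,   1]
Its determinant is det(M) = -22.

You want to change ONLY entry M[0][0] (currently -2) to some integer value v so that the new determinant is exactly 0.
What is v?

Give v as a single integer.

Answer: 20

Derivation:
det is linear in entry M[0][0]: det = old_det + (v - -2) * C_00
Cofactor C_00 = 1
Want det = 0: -22 + (v - -2) * 1 = 0
  (v - -2) = 22 / 1 = 22
  v = -2 + (22) = 20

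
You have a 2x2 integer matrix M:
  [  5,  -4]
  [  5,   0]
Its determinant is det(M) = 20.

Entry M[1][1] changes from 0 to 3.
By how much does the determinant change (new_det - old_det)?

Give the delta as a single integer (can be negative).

Cofactor C_11 = 5
Entry delta = 3 - 0 = 3
Det delta = entry_delta * cofactor = 3 * 5 = 15

Answer: 15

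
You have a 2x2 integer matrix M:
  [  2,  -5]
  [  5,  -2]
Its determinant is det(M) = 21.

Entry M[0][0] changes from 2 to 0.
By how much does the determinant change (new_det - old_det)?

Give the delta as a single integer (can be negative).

Cofactor C_00 = -2
Entry delta = 0 - 2 = -2
Det delta = entry_delta * cofactor = -2 * -2 = 4

Answer: 4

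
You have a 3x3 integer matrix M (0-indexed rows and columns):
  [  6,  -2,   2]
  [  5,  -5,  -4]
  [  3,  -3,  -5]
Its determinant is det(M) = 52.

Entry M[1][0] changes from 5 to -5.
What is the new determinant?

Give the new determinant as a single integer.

det is linear in row 1: changing M[1][0] by delta changes det by delta * cofactor(1,0).
Cofactor C_10 = (-1)^(1+0) * minor(1,0) = -16
Entry delta = -5 - 5 = -10
Det delta = -10 * -16 = 160
New det = 52 + 160 = 212

Answer: 212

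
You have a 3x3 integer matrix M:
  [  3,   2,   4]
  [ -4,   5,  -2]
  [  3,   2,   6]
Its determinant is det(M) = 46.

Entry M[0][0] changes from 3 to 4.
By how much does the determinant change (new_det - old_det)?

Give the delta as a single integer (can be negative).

Cofactor C_00 = 34
Entry delta = 4 - 3 = 1
Det delta = entry_delta * cofactor = 1 * 34 = 34

Answer: 34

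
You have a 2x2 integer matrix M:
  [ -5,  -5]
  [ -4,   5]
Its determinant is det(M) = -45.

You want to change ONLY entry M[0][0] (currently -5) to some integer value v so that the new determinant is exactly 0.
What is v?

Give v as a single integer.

Answer: 4

Derivation:
det is linear in entry M[0][0]: det = old_det + (v - -5) * C_00
Cofactor C_00 = 5
Want det = 0: -45 + (v - -5) * 5 = 0
  (v - -5) = 45 / 5 = 9
  v = -5 + (9) = 4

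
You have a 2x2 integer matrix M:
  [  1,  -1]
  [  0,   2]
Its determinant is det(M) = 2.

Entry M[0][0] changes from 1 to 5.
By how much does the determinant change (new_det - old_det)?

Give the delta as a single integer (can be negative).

Cofactor C_00 = 2
Entry delta = 5 - 1 = 4
Det delta = entry_delta * cofactor = 4 * 2 = 8

Answer: 8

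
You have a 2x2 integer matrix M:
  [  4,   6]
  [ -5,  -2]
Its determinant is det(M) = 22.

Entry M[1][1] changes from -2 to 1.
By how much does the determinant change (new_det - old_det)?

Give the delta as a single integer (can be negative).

Answer: 12

Derivation:
Cofactor C_11 = 4
Entry delta = 1 - -2 = 3
Det delta = entry_delta * cofactor = 3 * 4 = 12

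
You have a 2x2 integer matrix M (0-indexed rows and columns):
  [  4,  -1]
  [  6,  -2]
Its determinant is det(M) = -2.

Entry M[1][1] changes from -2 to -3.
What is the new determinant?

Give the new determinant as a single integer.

det is linear in row 1: changing M[1][1] by delta changes det by delta * cofactor(1,1).
Cofactor C_11 = (-1)^(1+1) * minor(1,1) = 4
Entry delta = -3 - -2 = -1
Det delta = -1 * 4 = -4
New det = -2 + -4 = -6

Answer: -6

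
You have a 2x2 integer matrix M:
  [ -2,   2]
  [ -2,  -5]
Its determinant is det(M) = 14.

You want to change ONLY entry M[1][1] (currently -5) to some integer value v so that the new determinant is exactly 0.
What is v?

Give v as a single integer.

Answer: 2

Derivation:
det is linear in entry M[1][1]: det = old_det + (v - -5) * C_11
Cofactor C_11 = -2
Want det = 0: 14 + (v - -5) * -2 = 0
  (v - -5) = -14 / -2 = 7
  v = -5 + (7) = 2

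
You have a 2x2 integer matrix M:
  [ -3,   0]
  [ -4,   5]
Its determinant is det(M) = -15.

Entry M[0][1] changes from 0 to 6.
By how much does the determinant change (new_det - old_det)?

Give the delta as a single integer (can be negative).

Answer: 24

Derivation:
Cofactor C_01 = 4
Entry delta = 6 - 0 = 6
Det delta = entry_delta * cofactor = 6 * 4 = 24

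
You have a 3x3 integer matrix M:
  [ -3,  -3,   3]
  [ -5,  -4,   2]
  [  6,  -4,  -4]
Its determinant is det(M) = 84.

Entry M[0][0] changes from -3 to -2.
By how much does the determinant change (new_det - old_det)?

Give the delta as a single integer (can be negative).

Cofactor C_00 = 24
Entry delta = -2 - -3 = 1
Det delta = entry_delta * cofactor = 1 * 24 = 24

Answer: 24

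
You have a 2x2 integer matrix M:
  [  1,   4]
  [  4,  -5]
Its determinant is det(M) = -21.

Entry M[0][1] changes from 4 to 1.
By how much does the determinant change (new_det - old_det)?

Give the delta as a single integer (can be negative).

Answer: 12

Derivation:
Cofactor C_01 = -4
Entry delta = 1 - 4 = -3
Det delta = entry_delta * cofactor = -3 * -4 = 12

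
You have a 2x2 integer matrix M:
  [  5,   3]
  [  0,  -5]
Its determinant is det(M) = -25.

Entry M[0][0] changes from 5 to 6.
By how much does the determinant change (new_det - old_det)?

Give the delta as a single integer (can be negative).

Answer: -5

Derivation:
Cofactor C_00 = -5
Entry delta = 6 - 5 = 1
Det delta = entry_delta * cofactor = 1 * -5 = -5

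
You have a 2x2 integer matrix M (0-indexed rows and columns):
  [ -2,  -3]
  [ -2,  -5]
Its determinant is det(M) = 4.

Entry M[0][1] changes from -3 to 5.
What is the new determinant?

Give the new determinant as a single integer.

Answer: 20

Derivation:
det is linear in row 0: changing M[0][1] by delta changes det by delta * cofactor(0,1).
Cofactor C_01 = (-1)^(0+1) * minor(0,1) = 2
Entry delta = 5 - -3 = 8
Det delta = 8 * 2 = 16
New det = 4 + 16 = 20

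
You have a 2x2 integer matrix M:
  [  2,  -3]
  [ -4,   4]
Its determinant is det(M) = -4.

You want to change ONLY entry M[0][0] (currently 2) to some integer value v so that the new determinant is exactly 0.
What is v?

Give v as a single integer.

det is linear in entry M[0][0]: det = old_det + (v - 2) * C_00
Cofactor C_00 = 4
Want det = 0: -4 + (v - 2) * 4 = 0
  (v - 2) = 4 / 4 = 1
  v = 2 + (1) = 3

Answer: 3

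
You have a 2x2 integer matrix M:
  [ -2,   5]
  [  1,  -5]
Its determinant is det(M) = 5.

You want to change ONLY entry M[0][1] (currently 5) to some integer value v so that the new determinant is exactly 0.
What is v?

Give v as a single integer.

det is linear in entry M[0][1]: det = old_det + (v - 5) * C_01
Cofactor C_01 = -1
Want det = 0: 5 + (v - 5) * -1 = 0
  (v - 5) = -5 / -1 = 5
  v = 5 + (5) = 10

Answer: 10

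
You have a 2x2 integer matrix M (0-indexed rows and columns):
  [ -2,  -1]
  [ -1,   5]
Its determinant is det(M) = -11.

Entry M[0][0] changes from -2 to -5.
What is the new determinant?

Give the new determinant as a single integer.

Answer: -26

Derivation:
det is linear in row 0: changing M[0][0] by delta changes det by delta * cofactor(0,0).
Cofactor C_00 = (-1)^(0+0) * minor(0,0) = 5
Entry delta = -5 - -2 = -3
Det delta = -3 * 5 = -15
New det = -11 + -15 = -26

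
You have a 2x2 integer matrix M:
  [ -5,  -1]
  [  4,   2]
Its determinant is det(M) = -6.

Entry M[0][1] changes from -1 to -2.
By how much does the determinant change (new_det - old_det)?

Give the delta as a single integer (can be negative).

Answer: 4

Derivation:
Cofactor C_01 = -4
Entry delta = -2 - -1 = -1
Det delta = entry_delta * cofactor = -1 * -4 = 4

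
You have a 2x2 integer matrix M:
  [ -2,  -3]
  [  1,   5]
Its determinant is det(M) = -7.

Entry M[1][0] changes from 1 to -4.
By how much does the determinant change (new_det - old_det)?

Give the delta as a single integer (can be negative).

Cofactor C_10 = 3
Entry delta = -4 - 1 = -5
Det delta = entry_delta * cofactor = -5 * 3 = -15

Answer: -15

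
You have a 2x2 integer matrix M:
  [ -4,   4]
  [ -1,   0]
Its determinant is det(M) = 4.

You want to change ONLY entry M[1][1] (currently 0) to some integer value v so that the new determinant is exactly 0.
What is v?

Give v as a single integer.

det is linear in entry M[1][1]: det = old_det + (v - 0) * C_11
Cofactor C_11 = -4
Want det = 0: 4 + (v - 0) * -4 = 0
  (v - 0) = -4 / -4 = 1
  v = 0 + (1) = 1

Answer: 1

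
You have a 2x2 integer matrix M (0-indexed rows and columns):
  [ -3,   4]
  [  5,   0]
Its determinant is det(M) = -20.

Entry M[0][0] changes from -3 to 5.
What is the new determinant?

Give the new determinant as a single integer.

Answer: -20

Derivation:
det is linear in row 0: changing M[0][0] by delta changes det by delta * cofactor(0,0).
Cofactor C_00 = (-1)^(0+0) * minor(0,0) = 0
Entry delta = 5 - -3 = 8
Det delta = 8 * 0 = 0
New det = -20 + 0 = -20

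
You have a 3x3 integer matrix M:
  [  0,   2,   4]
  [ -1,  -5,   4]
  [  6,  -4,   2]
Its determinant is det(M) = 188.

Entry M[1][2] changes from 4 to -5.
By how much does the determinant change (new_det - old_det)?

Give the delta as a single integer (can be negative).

Answer: -108

Derivation:
Cofactor C_12 = 12
Entry delta = -5 - 4 = -9
Det delta = entry_delta * cofactor = -9 * 12 = -108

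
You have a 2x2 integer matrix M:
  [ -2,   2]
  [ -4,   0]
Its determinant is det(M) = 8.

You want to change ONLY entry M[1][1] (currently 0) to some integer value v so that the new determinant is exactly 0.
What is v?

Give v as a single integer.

Answer: 4

Derivation:
det is linear in entry M[1][1]: det = old_det + (v - 0) * C_11
Cofactor C_11 = -2
Want det = 0: 8 + (v - 0) * -2 = 0
  (v - 0) = -8 / -2 = 4
  v = 0 + (4) = 4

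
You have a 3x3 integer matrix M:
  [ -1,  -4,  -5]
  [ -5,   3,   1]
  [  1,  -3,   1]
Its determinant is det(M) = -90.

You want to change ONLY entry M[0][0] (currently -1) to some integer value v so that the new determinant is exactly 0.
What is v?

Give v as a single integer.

det is linear in entry M[0][0]: det = old_det + (v - -1) * C_00
Cofactor C_00 = 6
Want det = 0: -90 + (v - -1) * 6 = 0
  (v - -1) = 90 / 6 = 15
  v = -1 + (15) = 14

Answer: 14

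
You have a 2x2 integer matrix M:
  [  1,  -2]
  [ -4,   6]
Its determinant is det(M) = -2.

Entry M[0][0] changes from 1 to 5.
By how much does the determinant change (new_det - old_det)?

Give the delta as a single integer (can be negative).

Answer: 24

Derivation:
Cofactor C_00 = 6
Entry delta = 5 - 1 = 4
Det delta = entry_delta * cofactor = 4 * 6 = 24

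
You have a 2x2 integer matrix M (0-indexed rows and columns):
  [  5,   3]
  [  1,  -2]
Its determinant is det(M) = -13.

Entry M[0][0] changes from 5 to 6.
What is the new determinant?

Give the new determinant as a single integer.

det is linear in row 0: changing M[0][0] by delta changes det by delta * cofactor(0,0).
Cofactor C_00 = (-1)^(0+0) * minor(0,0) = -2
Entry delta = 6 - 5 = 1
Det delta = 1 * -2 = -2
New det = -13 + -2 = -15

Answer: -15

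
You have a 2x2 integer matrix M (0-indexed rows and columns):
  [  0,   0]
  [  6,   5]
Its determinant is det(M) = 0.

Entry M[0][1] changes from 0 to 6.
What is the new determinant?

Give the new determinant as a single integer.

Answer: -36

Derivation:
det is linear in row 0: changing M[0][1] by delta changes det by delta * cofactor(0,1).
Cofactor C_01 = (-1)^(0+1) * minor(0,1) = -6
Entry delta = 6 - 0 = 6
Det delta = 6 * -6 = -36
New det = 0 + -36 = -36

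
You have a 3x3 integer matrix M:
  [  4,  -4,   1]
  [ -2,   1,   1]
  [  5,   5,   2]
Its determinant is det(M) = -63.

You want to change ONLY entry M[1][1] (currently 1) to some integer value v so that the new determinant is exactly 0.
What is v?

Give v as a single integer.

Answer: 22

Derivation:
det is linear in entry M[1][1]: det = old_det + (v - 1) * C_11
Cofactor C_11 = 3
Want det = 0: -63 + (v - 1) * 3 = 0
  (v - 1) = 63 / 3 = 21
  v = 1 + (21) = 22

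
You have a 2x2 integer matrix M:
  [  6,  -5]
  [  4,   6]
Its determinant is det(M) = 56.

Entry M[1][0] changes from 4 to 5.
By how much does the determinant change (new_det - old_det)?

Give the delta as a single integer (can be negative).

Answer: 5

Derivation:
Cofactor C_10 = 5
Entry delta = 5 - 4 = 1
Det delta = entry_delta * cofactor = 1 * 5 = 5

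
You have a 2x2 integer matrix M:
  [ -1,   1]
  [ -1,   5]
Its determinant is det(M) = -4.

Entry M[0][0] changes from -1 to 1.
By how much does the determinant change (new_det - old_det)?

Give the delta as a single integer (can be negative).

Answer: 10

Derivation:
Cofactor C_00 = 5
Entry delta = 1 - -1 = 2
Det delta = entry_delta * cofactor = 2 * 5 = 10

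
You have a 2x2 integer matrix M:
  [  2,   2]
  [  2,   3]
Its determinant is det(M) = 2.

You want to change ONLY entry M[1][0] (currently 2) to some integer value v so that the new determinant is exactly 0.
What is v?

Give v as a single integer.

Answer: 3

Derivation:
det is linear in entry M[1][0]: det = old_det + (v - 2) * C_10
Cofactor C_10 = -2
Want det = 0: 2 + (v - 2) * -2 = 0
  (v - 2) = -2 / -2 = 1
  v = 2 + (1) = 3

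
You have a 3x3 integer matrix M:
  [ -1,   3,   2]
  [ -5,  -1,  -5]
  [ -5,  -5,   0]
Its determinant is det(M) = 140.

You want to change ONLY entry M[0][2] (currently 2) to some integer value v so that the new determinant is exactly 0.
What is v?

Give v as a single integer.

Answer: -5

Derivation:
det is linear in entry M[0][2]: det = old_det + (v - 2) * C_02
Cofactor C_02 = 20
Want det = 0: 140 + (v - 2) * 20 = 0
  (v - 2) = -140 / 20 = -7
  v = 2 + (-7) = -5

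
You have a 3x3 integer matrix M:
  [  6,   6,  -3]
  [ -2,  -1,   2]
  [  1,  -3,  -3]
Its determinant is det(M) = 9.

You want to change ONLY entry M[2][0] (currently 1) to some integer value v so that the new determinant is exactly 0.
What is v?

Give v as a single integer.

det is linear in entry M[2][0]: det = old_det + (v - 1) * C_20
Cofactor C_20 = 9
Want det = 0: 9 + (v - 1) * 9 = 0
  (v - 1) = -9 / 9 = -1
  v = 1 + (-1) = 0

Answer: 0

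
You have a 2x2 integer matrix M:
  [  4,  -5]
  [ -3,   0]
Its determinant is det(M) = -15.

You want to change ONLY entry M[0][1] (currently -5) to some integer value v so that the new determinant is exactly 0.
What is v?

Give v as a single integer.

det is linear in entry M[0][1]: det = old_det + (v - -5) * C_01
Cofactor C_01 = 3
Want det = 0: -15 + (v - -5) * 3 = 0
  (v - -5) = 15 / 3 = 5
  v = -5 + (5) = 0

Answer: 0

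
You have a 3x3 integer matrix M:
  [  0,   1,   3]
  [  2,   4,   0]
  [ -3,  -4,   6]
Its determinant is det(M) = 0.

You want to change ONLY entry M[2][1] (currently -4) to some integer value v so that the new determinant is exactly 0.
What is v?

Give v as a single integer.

det is linear in entry M[2][1]: det = old_det + (v - -4) * C_21
Cofactor C_21 = 6
Want det = 0: 0 + (v - -4) * 6 = 0
  (v - -4) = 0 / 6 = 0
  v = -4 + (0) = -4

Answer: -4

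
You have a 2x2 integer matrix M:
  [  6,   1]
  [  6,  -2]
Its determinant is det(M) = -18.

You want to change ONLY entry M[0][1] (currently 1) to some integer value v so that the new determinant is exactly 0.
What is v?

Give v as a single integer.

det is linear in entry M[0][1]: det = old_det + (v - 1) * C_01
Cofactor C_01 = -6
Want det = 0: -18 + (v - 1) * -6 = 0
  (v - 1) = 18 / -6 = -3
  v = 1 + (-3) = -2

Answer: -2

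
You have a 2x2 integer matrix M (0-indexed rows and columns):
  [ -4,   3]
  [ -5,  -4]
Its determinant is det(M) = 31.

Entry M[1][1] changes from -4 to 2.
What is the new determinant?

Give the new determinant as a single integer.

det is linear in row 1: changing M[1][1] by delta changes det by delta * cofactor(1,1).
Cofactor C_11 = (-1)^(1+1) * minor(1,1) = -4
Entry delta = 2 - -4 = 6
Det delta = 6 * -4 = -24
New det = 31 + -24 = 7

Answer: 7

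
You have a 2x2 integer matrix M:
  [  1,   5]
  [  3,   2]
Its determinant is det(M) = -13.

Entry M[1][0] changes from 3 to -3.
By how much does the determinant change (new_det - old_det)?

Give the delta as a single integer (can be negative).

Answer: 30

Derivation:
Cofactor C_10 = -5
Entry delta = -3 - 3 = -6
Det delta = entry_delta * cofactor = -6 * -5 = 30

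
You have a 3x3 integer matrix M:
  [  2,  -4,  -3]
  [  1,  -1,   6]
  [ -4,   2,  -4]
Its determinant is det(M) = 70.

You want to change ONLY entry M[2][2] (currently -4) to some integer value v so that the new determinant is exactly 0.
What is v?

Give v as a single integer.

Answer: -39

Derivation:
det is linear in entry M[2][2]: det = old_det + (v - -4) * C_22
Cofactor C_22 = 2
Want det = 0: 70 + (v - -4) * 2 = 0
  (v - -4) = -70 / 2 = -35
  v = -4 + (-35) = -39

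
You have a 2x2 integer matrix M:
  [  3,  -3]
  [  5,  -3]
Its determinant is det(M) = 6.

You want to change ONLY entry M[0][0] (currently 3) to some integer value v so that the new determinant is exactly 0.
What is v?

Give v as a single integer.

Answer: 5

Derivation:
det is linear in entry M[0][0]: det = old_det + (v - 3) * C_00
Cofactor C_00 = -3
Want det = 0: 6 + (v - 3) * -3 = 0
  (v - 3) = -6 / -3 = 2
  v = 3 + (2) = 5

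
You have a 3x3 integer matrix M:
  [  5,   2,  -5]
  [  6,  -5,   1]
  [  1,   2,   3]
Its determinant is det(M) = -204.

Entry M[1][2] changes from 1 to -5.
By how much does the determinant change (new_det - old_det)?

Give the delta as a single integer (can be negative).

Cofactor C_12 = -8
Entry delta = -5 - 1 = -6
Det delta = entry_delta * cofactor = -6 * -8 = 48

Answer: 48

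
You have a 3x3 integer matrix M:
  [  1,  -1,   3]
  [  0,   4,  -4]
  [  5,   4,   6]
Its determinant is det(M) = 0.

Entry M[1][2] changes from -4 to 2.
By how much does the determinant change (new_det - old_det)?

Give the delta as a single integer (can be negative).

Cofactor C_12 = -9
Entry delta = 2 - -4 = 6
Det delta = entry_delta * cofactor = 6 * -9 = -54

Answer: -54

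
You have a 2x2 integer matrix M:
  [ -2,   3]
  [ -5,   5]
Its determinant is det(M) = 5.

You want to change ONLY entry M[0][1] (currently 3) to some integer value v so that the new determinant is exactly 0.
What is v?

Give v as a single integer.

det is linear in entry M[0][1]: det = old_det + (v - 3) * C_01
Cofactor C_01 = 5
Want det = 0: 5 + (v - 3) * 5 = 0
  (v - 3) = -5 / 5 = -1
  v = 3 + (-1) = 2

Answer: 2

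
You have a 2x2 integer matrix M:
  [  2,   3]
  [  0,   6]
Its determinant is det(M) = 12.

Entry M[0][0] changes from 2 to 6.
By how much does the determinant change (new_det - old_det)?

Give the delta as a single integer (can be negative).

Cofactor C_00 = 6
Entry delta = 6 - 2 = 4
Det delta = entry_delta * cofactor = 4 * 6 = 24

Answer: 24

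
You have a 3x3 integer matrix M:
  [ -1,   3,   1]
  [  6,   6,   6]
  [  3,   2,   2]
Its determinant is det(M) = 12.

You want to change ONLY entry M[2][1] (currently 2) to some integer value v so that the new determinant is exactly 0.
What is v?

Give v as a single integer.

Answer: 1

Derivation:
det is linear in entry M[2][1]: det = old_det + (v - 2) * C_21
Cofactor C_21 = 12
Want det = 0: 12 + (v - 2) * 12 = 0
  (v - 2) = -12 / 12 = -1
  v = 2 + (-1) = 1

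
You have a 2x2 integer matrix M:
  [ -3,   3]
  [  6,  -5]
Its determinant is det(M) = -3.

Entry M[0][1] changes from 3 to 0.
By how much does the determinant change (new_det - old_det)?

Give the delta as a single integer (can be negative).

Cofactor C_01 = -6
Entry delta = 0 - 3 = -3
Det delta = entry_delta * cofactor = -3 * -6 = 18

Answer: 18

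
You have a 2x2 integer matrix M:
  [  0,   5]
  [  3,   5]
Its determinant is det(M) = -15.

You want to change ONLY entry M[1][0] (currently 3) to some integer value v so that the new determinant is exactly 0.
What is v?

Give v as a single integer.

det is linear in entry M[1][0]: det = old_det + (v - 3) * C_10
Cofactor C_10 = -5
Want det = 0: -15 + (v - 3) * -5 = 0
  (v - 3) = 15 / -5 = -3
  v = 3 + (-3) = 0

Answer: 0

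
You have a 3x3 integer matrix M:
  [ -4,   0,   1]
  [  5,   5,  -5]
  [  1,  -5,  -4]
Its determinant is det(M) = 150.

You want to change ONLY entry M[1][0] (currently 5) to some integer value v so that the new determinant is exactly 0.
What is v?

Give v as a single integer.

Answer: 35

Derivation:
det is linear in entry M[1][0]: det = old_det + (v - 5) * C_10
Cofactor C_10 = -5
Want det = 0: 150 + (v - 5) * -5 = 0
  (v - 5) = -150 / -5 = 30
  v = 5 + (30) = 35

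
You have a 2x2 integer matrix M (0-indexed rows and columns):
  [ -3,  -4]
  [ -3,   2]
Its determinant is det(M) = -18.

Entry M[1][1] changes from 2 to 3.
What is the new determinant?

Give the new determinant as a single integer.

det is linear in row 1: changing M[1][1] by delta changes det by delta * cofactor(1,1).
Cofactor C_11 = (-1)^(1+1) * minor(1,1) = -3
Entry delta = 3 - 2 = 1
Det delta = 1 * -3 = -3
New det = -18 + -3 = -21

Answer: -21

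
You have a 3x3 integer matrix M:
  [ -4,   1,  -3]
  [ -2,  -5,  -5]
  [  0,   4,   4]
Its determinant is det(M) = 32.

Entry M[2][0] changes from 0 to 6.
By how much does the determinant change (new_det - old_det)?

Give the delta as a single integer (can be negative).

Answer: -120

Derivation:
Cofactor C_20 = -20
Entry delta = 6 - 0 = 6
Det delta = entry_delta * cofactor = 6 * -20 = -120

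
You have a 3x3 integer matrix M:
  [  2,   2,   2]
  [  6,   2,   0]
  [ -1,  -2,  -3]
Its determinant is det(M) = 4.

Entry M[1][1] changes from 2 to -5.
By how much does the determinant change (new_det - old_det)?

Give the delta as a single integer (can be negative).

Cofactor C_11 = -4
Entry delta = -5 - 2 = -7
Det delta = entry_delta * cofactor = -7 * -4 = 28

Answer: 28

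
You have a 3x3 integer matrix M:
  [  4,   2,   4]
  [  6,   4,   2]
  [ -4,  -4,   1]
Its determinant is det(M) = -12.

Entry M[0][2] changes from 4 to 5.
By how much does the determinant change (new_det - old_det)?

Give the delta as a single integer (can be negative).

Answer: -8

Derivation:
Cofactor C_02 = -8
Entry delta = 5 - 4 = 1
Det delta = entry_delta * cofactor = 1 * -8 = -8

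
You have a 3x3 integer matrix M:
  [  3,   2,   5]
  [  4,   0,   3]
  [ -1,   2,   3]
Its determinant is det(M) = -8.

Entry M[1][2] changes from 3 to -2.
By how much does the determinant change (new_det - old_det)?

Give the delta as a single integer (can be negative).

Cofactor C_12 = -8
Entry delta = -2 - 3 = -5
Det delta = entry_delta * cofactor = -5 * -8 = 40

Answer: 40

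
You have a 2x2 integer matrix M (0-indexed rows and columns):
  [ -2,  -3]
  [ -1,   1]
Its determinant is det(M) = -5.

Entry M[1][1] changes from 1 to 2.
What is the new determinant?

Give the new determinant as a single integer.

det is linear in row 1: changing M[1][1] by delta changes det by delta * cofactor(1,1).
Cofactor C_11 = (-1)^(1+1) * minor(1,1) = -2
Entry delta = 2 - 1 = 1
Det delta = 1 * -2 = -2
New det = -5 + -2 = -7

Answer: -7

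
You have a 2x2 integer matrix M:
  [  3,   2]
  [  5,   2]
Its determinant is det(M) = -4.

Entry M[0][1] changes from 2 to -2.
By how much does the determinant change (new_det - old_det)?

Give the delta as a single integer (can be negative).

Answer: 20

Derivation:
Cofactor C_01 = -5
Entry delta = -2 - 2 = -4
Det delta = entry_delta * cofactor = -4 * -5 = 20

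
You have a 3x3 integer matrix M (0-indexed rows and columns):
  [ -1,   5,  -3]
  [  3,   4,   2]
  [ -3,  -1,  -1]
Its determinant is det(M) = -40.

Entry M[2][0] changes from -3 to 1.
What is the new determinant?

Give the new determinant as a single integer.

Answer: 48

Derivation:
det is linear in row 2: changing M[2][0] by delta changes det by delta * cofactor(2,0).
Cofactor C_20 = (-1)^(2+0) * minor(2,0) = 22
Entry delta = 1 - -3 = 4
Det delta = 4 * 22 = 88
New det = -40 + 88 = 48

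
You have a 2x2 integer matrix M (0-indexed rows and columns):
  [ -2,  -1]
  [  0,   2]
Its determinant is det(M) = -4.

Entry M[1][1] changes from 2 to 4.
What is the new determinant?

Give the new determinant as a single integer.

det is linear in row 1: changing M[1][1] by delta changes det by delta * cofactor(1,1).
Cofactor C_11 = (-1)^(1+1) * minor(1,1) = -2
Entry delta = 4 - 2 = 2
Det delta = 2 * -2 = -4
New det = -4 + -4 = -8

Answer: -8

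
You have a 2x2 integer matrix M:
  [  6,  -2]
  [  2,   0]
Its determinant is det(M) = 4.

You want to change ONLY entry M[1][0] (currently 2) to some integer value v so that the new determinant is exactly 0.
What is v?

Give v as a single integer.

Answer: 0

Derivation:
det is linear in entry M[1][0]: det = old_det + (v - 2) * C_10
Cofactor C_10 = 2
Want det = 0: 4 + (v - 2) * 2 = 0
  (v - 2) = -4 / 2 = -2
  v = 2 + (-2) = 0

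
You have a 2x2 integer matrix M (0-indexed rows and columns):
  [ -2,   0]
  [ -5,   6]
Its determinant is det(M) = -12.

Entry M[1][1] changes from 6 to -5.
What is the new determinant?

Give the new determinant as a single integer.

det is linear in row 1: changing M[1][1] by delta changes det by delta * cofactor(1,1).
Cofactor C_11 = (-1)^(1+1) * minor(1,1) = -2
Entry delta = -5 - 6 = -11
Det delta = -11 * -2 = 22
New det = -12 + 22 = 10

Answer: 10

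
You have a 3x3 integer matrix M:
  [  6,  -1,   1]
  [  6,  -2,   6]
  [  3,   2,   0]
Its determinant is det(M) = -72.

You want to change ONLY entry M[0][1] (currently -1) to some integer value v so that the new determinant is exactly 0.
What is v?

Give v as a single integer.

det is linear in entry M[0][1]: det = old_det + (v - -1) * C_01
Cofactor C_01 = 18
Want det = 0: -72 + (v - -1) * 18 = 0
  (v - -1) = 72 / 18 = 4
  v = -1 + (4) = 3

Answer: 3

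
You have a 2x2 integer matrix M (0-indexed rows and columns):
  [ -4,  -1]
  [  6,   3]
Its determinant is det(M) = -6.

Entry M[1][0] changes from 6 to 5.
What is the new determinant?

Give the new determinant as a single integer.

Answer: -7

Derivation:
det is linear in row 1: changing M[1][0] by delta changes det by delta * cofactor(1,0).
Cofactor C_10 = (-1)^(1+0) * minor(1,0) = 1
Entry delta = 5 - 6 = -1
Det delta = -1 * 1 = -1
New det = -6 + -1 = -7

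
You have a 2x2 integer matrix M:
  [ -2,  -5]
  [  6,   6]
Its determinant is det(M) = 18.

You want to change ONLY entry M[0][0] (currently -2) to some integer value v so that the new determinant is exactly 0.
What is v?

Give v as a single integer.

det is linear in entry M[0][0]: det = old_det + (v - -2) * C_00
Cofactor C_00 = 6
Want det = 0: 18 + (v - -2) * 6 = 0
  (v - -2) = -18 / 6 = -3
  v = -2 + (-3) = -5

Answer: -5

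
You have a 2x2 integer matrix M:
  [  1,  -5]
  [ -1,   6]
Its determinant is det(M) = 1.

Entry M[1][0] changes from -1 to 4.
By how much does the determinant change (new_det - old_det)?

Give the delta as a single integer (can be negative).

Cofactor C_10 = 5
Entry delta = 4 - -1 = 5
Det delta = entry_delta * cofactor = 5 * 5 = 25

Answer: 25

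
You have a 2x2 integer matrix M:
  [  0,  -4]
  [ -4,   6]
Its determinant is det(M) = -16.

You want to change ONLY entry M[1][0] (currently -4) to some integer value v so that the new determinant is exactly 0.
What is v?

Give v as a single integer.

Answer: 0

Derivation:
det is linear in entry M[1][0]: det = old_det + (v - -4) * C_10
Cofactor C_10 = 4
Want det = 0: -16 + (v - -4) * 4 = 0
  (v - -4) = 16 / 4 = 4
  v = -4 + (4) = 0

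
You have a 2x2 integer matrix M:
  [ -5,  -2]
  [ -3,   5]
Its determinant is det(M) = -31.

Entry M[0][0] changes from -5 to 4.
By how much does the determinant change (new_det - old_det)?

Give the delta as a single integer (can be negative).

Answer: 45

Derivation:
Cofactor C_00 = 5
Entry delta = 4 - -5 = 9
Det delta = entry_delta * cofactor = 9 * 5 = 45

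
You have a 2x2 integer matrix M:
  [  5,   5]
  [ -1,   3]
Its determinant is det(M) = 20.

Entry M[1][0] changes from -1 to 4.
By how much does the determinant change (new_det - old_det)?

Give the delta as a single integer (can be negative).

Answer: -25

Derivation:
Cofactor C_10 = -5
Entry delta = 4 - -1 = 5
Det delta = entry_delta * cofactor = 5 * -5 = -25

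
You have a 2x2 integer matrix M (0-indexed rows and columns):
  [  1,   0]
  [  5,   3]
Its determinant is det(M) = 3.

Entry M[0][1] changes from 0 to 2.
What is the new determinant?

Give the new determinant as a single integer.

Answer: -7

Derivation:
det is linear in row 0: changing M[0][1] by delta changes det by delta * cofactor(0,1).
Cofactor C_01 = (-1)^(0+1) * minor(0,1) = -5
Entry delta = 2 - 0 = 2
Det delta = 2 * -5 = -10
New det = 3 + -10 = -7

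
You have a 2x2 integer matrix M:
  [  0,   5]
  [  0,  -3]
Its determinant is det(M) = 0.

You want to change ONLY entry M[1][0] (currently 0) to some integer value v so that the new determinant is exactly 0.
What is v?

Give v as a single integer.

Answer: 0

Derivation:
det is linear in entry M[1][0]: det = old_det + (v - 0) * C_10
Cofactor C_10 = -5
Want det = 0: 0 + (v - 0) * -5 = 0
  (v - 0) = 0 / -5 = 0
  v = 0 + (0) = 0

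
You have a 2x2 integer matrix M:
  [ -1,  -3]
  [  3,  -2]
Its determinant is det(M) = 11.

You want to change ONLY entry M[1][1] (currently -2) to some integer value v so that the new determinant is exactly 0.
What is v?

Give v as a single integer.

Answer: 9

Derivation:
det is linear in entry M[1][1]: det = old_det + (v - -2) * C_11
Cofactor C_11 = -1
Want det = 0: 11 + (v - -2) * -1 = 0
  (v - -2) = -11 / -1 = 11
  v = -2 + (11) = 9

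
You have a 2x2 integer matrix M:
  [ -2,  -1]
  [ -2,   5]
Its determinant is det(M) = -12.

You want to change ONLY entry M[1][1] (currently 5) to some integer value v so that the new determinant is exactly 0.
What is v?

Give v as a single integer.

det is linear in entry M[1][1]: det = old_det + (v - 5) * C_11
Cofactor C_11 = -2
Want det = 0: -12 + (v - 5) * -2 = 0
  (v - 5) = 12 / -2 = -6
  v = 5 + (-6) = -1

Answer: -1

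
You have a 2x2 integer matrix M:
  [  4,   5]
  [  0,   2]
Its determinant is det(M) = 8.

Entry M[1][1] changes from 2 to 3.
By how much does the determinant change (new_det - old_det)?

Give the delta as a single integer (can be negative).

Cofactor C_11 = 4
Entry delta = 3 - 2 = 1
Det delta = entry_delta * cofactor = 1 * 4 = 4

Answer: 4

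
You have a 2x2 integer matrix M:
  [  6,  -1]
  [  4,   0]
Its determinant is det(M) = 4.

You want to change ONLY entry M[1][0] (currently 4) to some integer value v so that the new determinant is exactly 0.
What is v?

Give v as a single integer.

Answer: 0

Derivation:
det is linear in entry M[1][0]: det = old_det + (v - 4) * C_10
Cofactor C_10 = 1
Want det = 0: 4 + (v - 4) * 1 = 0
  (v - 4) = -4 / 1 = -4
  v = 4 + (-4) = 0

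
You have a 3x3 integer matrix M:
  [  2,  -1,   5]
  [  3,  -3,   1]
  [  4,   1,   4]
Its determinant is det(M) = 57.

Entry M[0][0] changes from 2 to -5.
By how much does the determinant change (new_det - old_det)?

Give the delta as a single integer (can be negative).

Answer: 91

Derivation:
Cofactor C_00 = -13
Entry delta = -5 - 2 = -7
Det delta = entry_delta * cofactor = -7 * -13 = 91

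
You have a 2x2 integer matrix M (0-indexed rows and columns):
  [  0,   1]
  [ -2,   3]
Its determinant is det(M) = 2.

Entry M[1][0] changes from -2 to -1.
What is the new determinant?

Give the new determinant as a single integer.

Answer: 1

Derivation:
det is linear in row 1: changing M[1][0] by delta changes det by delta * cofactor(1,0).
Cofactor C_10 = (-1)^(1+0) * minor(1,0) = -1
Entry delta = -1 - -2 = 1
Det delta = 1 * -1 = -1
New det = 2 + -1 = 1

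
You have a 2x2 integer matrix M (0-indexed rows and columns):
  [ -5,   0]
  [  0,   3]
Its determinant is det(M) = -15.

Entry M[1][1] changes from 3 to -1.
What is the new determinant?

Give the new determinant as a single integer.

det is linear in row 1: changing M[1][1] by delta changes det by delta * cofactor(1,1).
Cofactor C_11 = (-1)^(1+1) * minor(1,1) = -5
Entry delta = -1 - 3 = -4
Det delta = -4 * -5 = 20
New det = -15 + 20 = 5

Answer: 5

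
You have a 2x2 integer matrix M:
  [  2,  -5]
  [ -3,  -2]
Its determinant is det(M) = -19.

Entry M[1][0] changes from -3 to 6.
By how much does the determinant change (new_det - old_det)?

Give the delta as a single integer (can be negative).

Answer: 45

Derivation:
Cofactor C_10 = 5
Entry delta = 6 - -3 = 9
Det delta = entry_delta * cofactor = 9 * 5 = 45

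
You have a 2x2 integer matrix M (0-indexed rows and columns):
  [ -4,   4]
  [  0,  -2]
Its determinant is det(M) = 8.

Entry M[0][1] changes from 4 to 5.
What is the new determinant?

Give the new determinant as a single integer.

det is linear in row 0: changing M[0][1] by delta changes det by delta * cofactor(0,1).
Cofactor C_01 = (-1)^(0+1) * minor(0,1) = 0
Entry delta = 5 - 4 = 1
Det delta = 1 * 0 = 0
New det = 8 + 0 = 8

Answer: 8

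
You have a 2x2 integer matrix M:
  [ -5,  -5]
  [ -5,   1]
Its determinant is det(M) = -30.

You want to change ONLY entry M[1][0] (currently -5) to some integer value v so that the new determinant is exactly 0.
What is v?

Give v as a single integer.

Answer: 1

Derivation:
det is linear in entry M[1][0]: det = old_det + (v - -5) * C_10
Cofactor C_10 = 5
Want det = 0: -30 + (v - -5) * 5 = 0
  (v - -5) = 30 / 5 = 6
  v = -5 + (6) = 1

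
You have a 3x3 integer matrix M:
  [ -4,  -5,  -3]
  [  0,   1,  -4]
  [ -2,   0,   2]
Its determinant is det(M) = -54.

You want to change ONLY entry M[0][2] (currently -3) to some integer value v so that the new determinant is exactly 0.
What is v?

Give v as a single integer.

det is linear in entry M[0][2]: det = old_det + (v - -3) * C_02
Cofactor C_02 = 2
Want det = 0: -54 + (v - -3) * 2 = 0
  (v - -3) = 54 / 2 = 27
  v = -3 + (27) = 24

Answer: 24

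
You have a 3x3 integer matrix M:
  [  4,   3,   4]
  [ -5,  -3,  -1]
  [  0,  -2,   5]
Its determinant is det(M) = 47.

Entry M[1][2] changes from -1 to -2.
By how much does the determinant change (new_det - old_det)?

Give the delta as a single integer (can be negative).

Answer: -8

Derivation:
Cofactor C_12 = 8
Entry delta = -2 - -1 = -1
Det delta = entry_delta * cofactor = -1 * 8 = -8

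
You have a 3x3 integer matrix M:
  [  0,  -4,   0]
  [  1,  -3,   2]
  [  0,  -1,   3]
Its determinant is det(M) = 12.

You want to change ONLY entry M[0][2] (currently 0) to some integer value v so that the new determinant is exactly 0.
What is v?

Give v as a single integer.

det is linear in entry M[0][2]: det = old_det + (v - 0) * C_02
Cofactor C_02 = -1
Want det = 0: 12 + (v - 0) * -1 = 0
  (v - 0) = -12 / -1 = 12
  v = 0 + (12) = 12

Answer: 12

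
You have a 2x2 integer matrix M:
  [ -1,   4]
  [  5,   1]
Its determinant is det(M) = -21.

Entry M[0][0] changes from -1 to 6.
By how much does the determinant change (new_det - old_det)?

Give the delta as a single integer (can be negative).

Answer: 7

Derivation:
Cofactor C_00 = 1
Entry delta = 6 - -1 = 7
Det delta = entry_delta * cofactor = 7 * 1 = 7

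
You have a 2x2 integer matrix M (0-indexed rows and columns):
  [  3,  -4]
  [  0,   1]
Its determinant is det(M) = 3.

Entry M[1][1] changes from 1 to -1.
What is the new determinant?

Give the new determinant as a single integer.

det is linear in row 1: changing M[1][1] by delta changes det by delta * cofactor(1,1).
Cofactor C_11 = (-1)^(1+1) * minor(1,1) = 3
Entry delta = -1 - 1 = -2
Det delta = -2 * 3 = -6
New det = 3 + -6 = -3

Answer: -3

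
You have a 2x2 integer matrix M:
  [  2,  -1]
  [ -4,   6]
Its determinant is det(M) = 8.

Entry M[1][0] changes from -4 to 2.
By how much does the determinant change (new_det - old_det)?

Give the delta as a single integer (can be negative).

Cofactor C_10 = 1
Entry delta = 2 - -4 = 6
Det delta = entry_delta * cofactor = 6 * 1 = 6

Answer: 6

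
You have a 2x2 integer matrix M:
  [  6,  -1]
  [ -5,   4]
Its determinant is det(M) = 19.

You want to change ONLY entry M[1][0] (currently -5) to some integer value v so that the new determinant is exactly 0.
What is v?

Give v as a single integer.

det is linear in entry M[1][0]: det = old_det + (v - -5) * C_10
Cofactor C_10 = 1
Want det = 0: 19 + (v - -5) * 1 = 0
  (v - -5) = -19 / 1 = -19
  v = -5 + (-19) = -24

Answer: -24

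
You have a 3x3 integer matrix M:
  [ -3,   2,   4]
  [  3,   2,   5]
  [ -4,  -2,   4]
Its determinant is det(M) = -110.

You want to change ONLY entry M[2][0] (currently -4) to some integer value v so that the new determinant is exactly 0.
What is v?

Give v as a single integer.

det is linear in entry M[2][0]: det = old_det + (v - -4) * C_20
Cofactor C_20 = 2
Want det = 0: -110 + (v - -4) * 2 = 0
  (v - -4) = 110 / 2 = 55
  v = -4 + (55) = 51

Answer: 51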